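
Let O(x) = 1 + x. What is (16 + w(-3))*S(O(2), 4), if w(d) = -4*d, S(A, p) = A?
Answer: 84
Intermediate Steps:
(16 + w(-3))*S(O(2), 4) = (16 - 4*(-3))*(1 + 2) = (16 + 12)*3 = 28*3 = 84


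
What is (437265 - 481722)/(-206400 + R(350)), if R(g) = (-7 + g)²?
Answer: 44457/88751 ≈ 0.50092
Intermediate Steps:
(437265 - 481722)/(-206400 + R(350)) = (437265 - 481722)/(-206400 + (-7 + 350)²) = -44457/(-206400 + 343²) = -44457/(-206400 + 117649) = -44457/(-88751) = -44457*(-1/88751) = 44457/88751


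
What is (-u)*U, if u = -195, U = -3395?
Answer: -662025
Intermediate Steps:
(-u)*U = -1*(-195)*(-3395) = 195*(-3395) = -662025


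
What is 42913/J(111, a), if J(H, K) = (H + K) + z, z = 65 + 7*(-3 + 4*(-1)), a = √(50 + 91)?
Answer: 5449951/15988 - 42913*√141/15988 ≈ 309.01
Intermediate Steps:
a = √141 ≈ 11.874
z = 16 (z = 65 + 7*(-3 - 4) = 65 + 7*(-7) = 65 - 49 = 16)
J(H, K) = 16 + H + K (J(H, K) = (H + K) + 16 = 16 + H + K)
42913/J(111, a) = 42913/(16 + 111 + √141) = 42913/(127 + √141)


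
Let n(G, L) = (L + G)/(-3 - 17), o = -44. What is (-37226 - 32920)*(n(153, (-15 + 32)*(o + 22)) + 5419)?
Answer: -3808962873/10 ≈ -3.8090e+8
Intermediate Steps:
n(G, L) = -G/20 - L/20 (n(G, L) = (G + L)/(-20) = (G + L)*(-1/20) = -G/20 - L/20)
(-37226 - 32920)*(n(153, (-15 + 32)*(o + 22)) + 5419) = (-37226 - 32920)*((-1/20*153 - (-15 + 32)*(-44 + 22)/20) + 5419) = -70146*((-153/20 - 17*(-22)/20) + 5419) = -70146*((-153/20 - 1/20*(-374)) + 5419) = -70146*((-153/20 + 187/10) + 5419) = -70146*(221/20 + 5419) = -70146*108601/20 = -3808962873/10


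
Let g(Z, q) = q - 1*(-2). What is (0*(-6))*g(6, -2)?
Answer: 0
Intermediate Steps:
g(Z, q) = 2 + q (g(Z, q) = q + 2 = 2 + q)
(0*(-6))*g(6, -2) = (0*(-6))*(2 - 2) = 0*0 = 0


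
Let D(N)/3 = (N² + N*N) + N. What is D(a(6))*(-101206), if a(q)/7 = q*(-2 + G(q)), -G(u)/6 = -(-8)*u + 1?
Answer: -93847357080288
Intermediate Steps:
G(u) = -6 - 48*u (G(u) = -6*(-(-8)*u + 1) = -6*(8*u + 1) = -6*(1 + 8*u) = -6 - 48*u)
a(q) = 7*q*(-8 - 48*q) (a(q) = 7*(q*(-2 + (-6 - 48*q))) = 7*(q*(-8 - 48*q)) = 7*q*(-8 - 48*q))
D(N) = 3*N + 6*N² (D(N) = 3*((N² + N*N) + N) = 3*((N² + N²) + N) = 3*(2*N² + N) = 3*(N + 2*N²) = 3*N + 6*N²)
D(a(6))*(-101206) = (3*(-56*6*(1 + 6*6))*(1 + 2*(-56*6*(1 + 6*6))))*(-101206) = (3*(-56*6*(1 + 36))*(1 + 2*(-56*6*(1 + 36))))*(-101206) = (3*(-56*6*37)*(1 + 2*(-56*6*37)))*(-101206) = (3*(-12432)*(1 + 2*(-12432)))*(-101206) = (3*(-12432)*(1 - 24864))*(-101206) = (3*(-12432)*(-24863))*(-101206) = 927290448*(-101206) = -93847357080288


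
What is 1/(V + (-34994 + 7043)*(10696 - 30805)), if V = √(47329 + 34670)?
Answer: 62451851/35102103239926698 - √9111/105306309719780094 ≈ 1.7791e-9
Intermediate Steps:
V = 3*√9111 (V = √81999 = 3*√9111 ≈ 286.35)
1/(V + (-34994 + 7043)*(10696 - 30805)) = 1/(3*√9111 + (-34994 + 7043)*(10696 - 30805)) = 1/(3*√9111 - 27951*(-20109)) = 1/(3*√9111 + 562066659) = 1/(562066659 + 3*√9111)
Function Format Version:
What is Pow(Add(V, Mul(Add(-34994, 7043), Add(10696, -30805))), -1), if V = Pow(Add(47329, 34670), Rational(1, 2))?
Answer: Add(Rational(62451851, 35102103239926698), Mul(Rational(-1, 105306309719780094), Pow(9111, Rational(1, 2)))) ≈ 1.7791e-9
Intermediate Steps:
V = Mul(3, Pow(9111, Rational(1, 2))) (V = Pow(81999, Rational(1, 2)) = Mul(3, Pow(9111, Rational(1, 2))) ≈ 286.35)
Pow(Add(V, Mul(Add(-34994, 7043), Add(10696, -30805))), -1) = Pow(Add(Mul(3, Pow(9111, Rational(1, 2))), Mul(Add(-34994, 7043), Add(10696, -30805))), -1) = Pow(Add(Mul(3, Pow(9111, Rational(1, 2))), Mul(-27951, -20109)), -1) = Pow(Add(Mul(3, Pow(9111, Rational(1, 2))), 562066659), -1) = Pow(Add(562066659, Mul(3, Pow(9111, Rational(1, 2)))), -1)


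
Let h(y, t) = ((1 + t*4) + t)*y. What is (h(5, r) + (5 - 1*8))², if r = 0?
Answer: 4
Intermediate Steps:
h(y, t) = y*(1 + 5*t) (h(y, t) = ((1 + 4*t) + t)*y = (1 + 5*t)*y = y*(1 + 5*t))
(h(5, r) + (5 - 1*8))² = (5*(1 + 5*0) + (5 - 1*8))² = (5*(1 + 0) + (5 - 8))² = (5*1 - 3)² = (5 - 3)² = 2² = 4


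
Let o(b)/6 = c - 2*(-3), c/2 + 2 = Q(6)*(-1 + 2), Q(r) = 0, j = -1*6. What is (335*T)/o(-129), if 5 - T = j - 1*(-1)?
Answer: 1675/6 ≈ 279.17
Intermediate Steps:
j = -6
T = 10 (T = 5 - (-6 - 1*(-1)) = 5 - (-6 + 1) = 5 - 1*(-5) = 5 + 5 = 10)
c = -4 (c = -4 + 2*(0*(-1 + 2)) = -4 + 2*(0*1) = -4 + 2*0 = -4 + 0 = -4)
o(b) = 12 (o(b) = 6*(-4 - 2*(-3)) = 6*(-4 + 6) = 6*2 = 12)
(335*T)/o(-129) = (335*10)/12 = 3350*(1/12) = 1675/6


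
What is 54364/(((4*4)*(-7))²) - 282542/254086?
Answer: 183373651/56915264 ≈ 3.2219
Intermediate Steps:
54364/(((4*4)*(-7))²) - 282542/254086 = 54364/((16*(-7))²) - 282542/254086 = 54364/((-112)²) - 1*141271/127043 = 54364/12544 - 141271/127043 = 54364*(1/12544) - 141271/127043 = 13591/3136 - 141271/127043 = 183373651/56915264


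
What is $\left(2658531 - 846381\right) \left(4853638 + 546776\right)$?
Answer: $9786360230100$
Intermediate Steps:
$\left(2658531 - 846381\right) \left(4853638 + 546776\right) = 1812150 \cdot 5400414 = 9786360230100$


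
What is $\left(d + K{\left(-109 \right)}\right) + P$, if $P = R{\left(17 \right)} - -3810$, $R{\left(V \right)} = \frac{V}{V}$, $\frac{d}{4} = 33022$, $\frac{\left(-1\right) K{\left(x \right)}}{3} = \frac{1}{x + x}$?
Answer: $\frac{29625985}{218} \approx 1.359 \cdot 10^{5}$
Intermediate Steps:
$K{\left(x \right)} = - \frac{3}{2 x}$ ($K{\left(x \right)} = - \frac{3}{x + x} = - \frac{3}{2 x}$)
$d = 132088$ ($d = 4 \cdot 33022 = 132088$)
$R{\left(V \right)} = 1$
$P = 3811$ ($P = 1 - -3810 = 1 + 3810 = 3811$)
$\left(d + K{\left(-109 \right)}\right) + P = \left(132088 - \frac{3}{2 \left(-109\right)}\right) + 3811 = \left(132088 - - \frac{3}{218}\right) + 3811 = \left(132088 + \frac{3}{218}\right) + 3811 = \frac{28795187}{218} + 3811 = \frac{29625985}{218}$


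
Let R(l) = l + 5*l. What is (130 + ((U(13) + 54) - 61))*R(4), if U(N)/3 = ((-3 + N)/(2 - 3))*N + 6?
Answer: -5976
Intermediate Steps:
R(l) = 6*l
U(N) = 18 + 3*N*(3 - N) (U(N) = 3*(((-3 + N)/(2 - 3))*N + 6) = 3*(((-3 + N)/(-1))*N + 6) = 3*(((-3 + N)*(-1))*N + 6) = 3*((3 - N)*N + 6) = 3*(N*(3 - N) + 6) = 3*(6 + N*(3 - N)) = 18 + 3*N*(3 - N))
(130 + ((U(13) + 54) - 61))*R(4) = (130 + (((18 - 3*13**2 + 9*13) + 54) - 61))*(6*4) = (130 + (((18 - 3*169 + 117) + 54) - 61))*24 = (130 + (((18 - 507 + 117) + 54) - 61))*24 = (130 + ((-372 + 54) - 61))*24 = (130 + (-318 - 61))*24 = (130 - 379)*24 = -249*24 = -5976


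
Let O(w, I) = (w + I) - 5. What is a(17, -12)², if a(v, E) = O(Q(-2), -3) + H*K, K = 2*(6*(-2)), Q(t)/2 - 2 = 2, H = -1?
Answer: 576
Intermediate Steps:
Q(t) = 8 (Q(t) = 4 + 2*2 = 4 + 4 = 8)
O(w, I) = -5 + I + w (O(w, I) = (I + w) - 5 = -5 + I + w)
K = -24 (K = 2*(-12) = -24)
a(v, E) = 24 (a(v, E) = (-5 - 3 + 8) - 1*(-24) = 0 + 24 = 24)
a(17, -12)² = 24² = 576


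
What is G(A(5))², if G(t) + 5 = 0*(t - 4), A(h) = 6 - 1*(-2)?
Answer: 25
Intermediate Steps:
A(h) = 8 (A(h) = 6 + 2 = 8)
G(t) = -5 (G(t) = -5 + 0*(t - 4) = -5 + 0*(-4 + t) = -5 + 0 = -5)
G(A(5))² = (-5)² = 25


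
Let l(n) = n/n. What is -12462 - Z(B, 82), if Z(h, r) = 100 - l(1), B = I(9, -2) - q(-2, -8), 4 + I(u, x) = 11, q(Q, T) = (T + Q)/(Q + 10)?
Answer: -12561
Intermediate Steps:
q(Q, T) = (Q + T)/(10 + Q)
I(u, x) = 7 (I(u, x) = -4 + 11 = 7)
l(n) = 1
B = 33/4 (B = 7 - (-2 - 8)/(10 - 2) = 7 - (-10)/8 = 7 - 1*(-5/4) = 7 + 5/4 = 33/4 ≈ 8.2500)
Z(h, r) = 99 (Z(h, r) = 100 - 1*1 = 100 - 1 = 99)
-12462 - Z(B, 82) = -12462 - 1*99 = -12462 - 99 = -12561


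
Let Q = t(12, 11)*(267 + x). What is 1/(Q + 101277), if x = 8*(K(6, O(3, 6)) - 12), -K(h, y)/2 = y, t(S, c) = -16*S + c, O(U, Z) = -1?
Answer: 1/67430 ≈ 1.4830e-5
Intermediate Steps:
t(S, c) = c - 16*S
K(h, y) = -2*y
x = -80 (x = 8*(-2*(-1) - 12) = 8*(2 - 12) = 8*(-10) = -80)
Q = -33847 (Q = (11 - 16*12)*(267 - 80) = (11 - 192)*187 = -181*187 = -33847)
1/(Q + 101277) = 1/(-33847 + 101277) = 1/67430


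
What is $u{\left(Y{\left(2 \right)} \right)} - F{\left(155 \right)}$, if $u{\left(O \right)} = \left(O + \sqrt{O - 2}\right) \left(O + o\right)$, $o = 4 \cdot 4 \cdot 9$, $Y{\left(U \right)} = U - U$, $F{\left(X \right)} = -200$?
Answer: $200 + 144 i \sqrt{2} \approx 200.0 + 203.65 i$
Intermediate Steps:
$Y{\left(U \right)} = 0$
$o = 144$ ($o = 16 \cdot 9 = 144$)
$u{\left(O \right)} = \left(144 + O\right) \left(O + \sqrt{-2 + O}\right)$ ($u{\left(O \right)} = \left(O + \sqrt{O - 2}\right) \left(O + 144\right) = \left(O + \sqrt{-2 + O}\right) \left(144 + O\right) = \left(144 + O\right) \left(O + \sqrt{-2 + O}\right)$)
$u{\left(Y{\left(2 \right)} \right)} - F{\left(155 \right)} = \left(0^{2} + 144 \cdot 0 + 144 \sqrt{-2 + 0} + 0 \sqrt{-2 + 0}\right) - -200 = \left(0 + 0 + 144 \sqrt{-2} + 0 \sqrt{-2}\right) + 200 = \left(0 + 0 + 144 i \sqrt{2} + 0 i \sqrt{2}\right) + 200 = \left(0 + 0 + 144 i \sqrt{2} + 0\right) + 200 = 144 i \sqrt{2} + 200 = 200 + 144 i \sqrt{2}$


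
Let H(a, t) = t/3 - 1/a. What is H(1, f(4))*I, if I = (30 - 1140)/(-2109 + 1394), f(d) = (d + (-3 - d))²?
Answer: 444/143 ≈ 3.1049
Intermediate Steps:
f(d) = 9 (f(d) = (-3)² = 9)
H(a, t) = -1/a + t/3 (H(a, t) = t*(⅓) - 1/a = t/3 - 1/a = -1/a + t/3)
I = 222/143 (I = -1110/(-715) = -1110*(-1/715) = 222/143 ≈ 1.5524)
H(1, f(4))*I = (-1/1 + (⅓)*9)*(222/143) = (-1*1 + 3)*(222/143) = (-1 + 3)*(222/143) = 2*(222/143) = 444/143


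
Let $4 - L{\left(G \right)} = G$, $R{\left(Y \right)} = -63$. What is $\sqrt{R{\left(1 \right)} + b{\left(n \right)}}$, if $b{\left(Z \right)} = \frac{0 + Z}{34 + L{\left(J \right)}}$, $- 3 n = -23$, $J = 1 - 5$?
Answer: $\frac{i \sqrt{110810}}{42} \approx 7.9257 i$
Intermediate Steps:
$J = -4$
$L{\left(G \right)} = 4 - G$
$n = \frac{23}{3}$ ($n = \left(- \frac{1}{3}\right) \left(-23\right) = \frac{23}{3} \approx 7.6667$)
$b{\left(Z \right)} = \frac{Z}{42}$ ($b{\left(Z \right)} = \frac{0 + Z}{34 + \left(4 - -4\right)} = \frac{Z}{34 + \left(4 + 4\right)} = \frac{Z}{34 + 8} = \frac{Z}{42}$)
$\sqrt{R{\left(1 \right)} + b{\left(n \right)}} = \sqrt{-63 + \frac{1}{42} \cdot \frac{23}{3}} = \sqrt{-63 + \frac{23}{126}} = \sqrt{- \frac{7915}{126}} = \frac{i \sqrt{110810}}{42}$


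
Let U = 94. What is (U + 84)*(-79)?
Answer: -14062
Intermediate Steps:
(U + 84)*(-79) = (94 + 84)*(-79) = 178*(-79) = -14062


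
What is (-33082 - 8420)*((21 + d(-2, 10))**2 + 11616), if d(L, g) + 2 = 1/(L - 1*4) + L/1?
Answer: -2963083709/6 ≈ -4.9385e+8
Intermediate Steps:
d(L, g) = -2 + L + 1/(-4 + L) (d(L, g) = -2 + (1/(L - 1*4) + L/1) = -2 + (1/(L - 4) + L*1) = -2 + (1/(-4 + L) + L) = -2 + (L + 1/(-4 + L)) = -2 + L + 1/(-4 + L))
(-33082 - 8420)*((21 + d(-2, 10))**2 + 11616) = (-33082 - 8420)*((21 + (9 + (-2)**2 - 6*(-2))/(-4 - 2))**2 + 11616) = -41502*((21 + (9 + 4 + 12)/(-6))**2 + 11616) = -41502*((21 - 1/6*25)**2 + 11616) = -41502*((21 - 25/6)**2 + 11616) = -41502*((101/6)**2 + 11616) = -41502*(10201/36 + 11616) = -41502*428377/36 = -2963083709/6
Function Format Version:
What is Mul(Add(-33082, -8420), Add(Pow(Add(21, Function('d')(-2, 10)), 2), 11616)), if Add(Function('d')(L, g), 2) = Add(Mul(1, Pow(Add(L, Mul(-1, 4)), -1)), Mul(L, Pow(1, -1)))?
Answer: Rational(-2963083709, 6) ≈ -4.9385e+8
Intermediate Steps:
Function('d')(L, g) = Add(-2, L, Pow(Add(-4, L), -1)) (Function('d')(L, g) = Add(-2, Add(Mul(1, Pow(Add(L, Mul(-1, 4)), -1)), Mul(L, Pow(1, -1)))) = Add(-2, Add(Mul(1, Pow(Add(L, -4), -1)), Mul(L, 1))) = Add(-2, Add(Mul(1, Pow(Add(-4, L), -1)), L)) = Add(-2, Add(Pow(Add(-4, L), -1), L)) = Add(-2, Add(L, Pow(Add(-4, L), -1))) = Add(-2, L, Pow(Add(-4, L), -1)))
Mul(Add(-33082, -8420), Add(Pow(Add(21, Function('d')(-2, 10)), 2), 11616)) = Mul(Add(-33082, -8420), Add(Pow(Add(21, Mul(Pow(Add(-4, -2), -1), Add(9, Pow(-2, 2), Mul(-6, -2)))), 2), 11616)) = Mul(-41502, Add(Pow(Add(21, Mul(Pow(-6, -1), Add(9, 4, 12))), 2), 11616)) = Mul(-41502, Add(Pow(Add(21, Mul(Rational(-1, 6), 25)), 2), 11616)) = Mul(-41502, Add(Pow(Add(21, Rational(-25, 6)), 2), 11616)) = Mul(-41502, Add(Pow(Rational(101, 6), 2), 11616)) = Mul(-41502, Add(Rational(10201, 36), 11616)) = Mul(-41502, Rational(428377, 36)) = Rational(-2963083709, 6)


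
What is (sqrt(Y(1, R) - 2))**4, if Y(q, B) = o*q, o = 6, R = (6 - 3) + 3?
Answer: 16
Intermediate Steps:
R = 6 (R = 3 + 3 = 6)
Y(q, B) = 6*q
(sqrt(Y(1, R) - 2))**4 = (sqrt(6*1 - 2))**4 = (sqrt(6 - 2))**4 = (sqrt(4))**4 = 2**4 = 16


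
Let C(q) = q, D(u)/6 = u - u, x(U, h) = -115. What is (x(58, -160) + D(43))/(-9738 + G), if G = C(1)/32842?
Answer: 755366/63963079 ≈ 0.011809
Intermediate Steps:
D(u) = 0 (D(u) = 6*(u - u) = 6*0 = 0)
G = 1/32842 ≈ 3.0449e-5
(x(58, -160) + D(43))/(-9738 + G) = (-115 + 0)/(-9738 + 1/32842) = -115/(-319815395/32842) = -115*(-32842/319815395) = 755366/63963079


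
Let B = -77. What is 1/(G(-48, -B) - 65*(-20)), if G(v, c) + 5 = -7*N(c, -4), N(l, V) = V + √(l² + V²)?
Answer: 27/29776 + √5945/208432 ≈ 0.0012767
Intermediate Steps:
N(l, V) = V + √(V² + l²)
G(v, c) = 23 - 7*√(16 + c²) (G(v, c) = -5 - 7*(-4 + √((-4)² + c²)) = -5 - 7*(-4 + √(16 + c²)) = -5 + (28 - 7*√(16 + c²)) = 23 - 7*√(16 + c²))
1/(G(-48, -B) - 65*(-20)) = 1/((23 - 7*√(16 + (-1*(-77))²)) - 65*(-20)) = 1/((23 - 7*√(16 + 77²)) + 1300) = 1/((23 - 7*√(16 + 5929)) + 1300) = 1/((23 - 7*√5945) + 1300) = 1/(1323 - 7*√5945)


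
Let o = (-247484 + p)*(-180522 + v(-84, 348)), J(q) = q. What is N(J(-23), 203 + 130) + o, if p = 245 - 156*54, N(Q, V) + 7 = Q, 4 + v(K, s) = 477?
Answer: 46031867457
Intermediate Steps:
v(K, s) = 473 (v(K, s) = -4 + 477 = 473)
N(Q, V) = -7 + Q
p = -8179 (p = 245 - 8424 = -8179)
o = 46031867487 (o = (-247484 - 8179)*(-180522 + 473) = -255663*(-180049) = 46031867487)
N(J(-23), 203 + 130) + o = (-7 - 23) + 46031867487 = -30 + 46031867487 = 46031867457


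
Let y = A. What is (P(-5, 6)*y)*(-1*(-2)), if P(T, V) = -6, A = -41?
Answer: 492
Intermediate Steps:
y = -41
(P(-5, 6)*y)*(-1*(-2)) = (-6*(-41))*(-1*(-2)) = 246*2 = 492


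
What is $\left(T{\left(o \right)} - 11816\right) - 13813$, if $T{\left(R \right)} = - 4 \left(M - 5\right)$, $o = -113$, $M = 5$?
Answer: $-25629$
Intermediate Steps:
$T{\left(R \right)} = 0$ ($T{\left(R \right)} = - 4 \left(5 - 5\right) = \left(-4\right) 0 = 0$)
$\left(T{\left(o \right)} - 11816\right) - 13813 = \left(0 - 11816\right) - 13813 = -11816 - 13813 = -25629$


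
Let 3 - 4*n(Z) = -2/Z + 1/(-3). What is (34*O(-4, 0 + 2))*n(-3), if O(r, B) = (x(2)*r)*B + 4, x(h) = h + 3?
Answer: -816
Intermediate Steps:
x(h) = 3 + h
n(Z) = ⅚ + 1/(2*Z) (n(Z) = ¾ - (-2/Z + 1/(-3))/4 = ¾ - (-2/Z + 1*(-⅓))/4 = ¾ - (-2/Z - ⅓)/4 = ¾ - (-⅓ - 2/Z)/4 = ¾ + (1/12 + 1/(2*Z)) = ⅚ + 1/(2*Z))
O(r, B) = 4 + 5*B*r (O(r, B) = ((3 + 2)*r)*B + 4 = (5*r)*B + 4 = 5*B*r + 4 = 4 + 5*B*r)
(34*O(-4, 0 + 2))*n(-3) = (34*(4 + 5*(0 + 2)*(-4)))*((⅙)*(3 + 5*(-3))/(-3)) = (34*(4 + 5*2*(-4)))*((⅙)*(-⅓)*(3 - 15)) = (34*(4 - 40))*((⅙)*(-⅓)*(-12)) = (34*(-36))*(⅔) = -1224*⅔ = -816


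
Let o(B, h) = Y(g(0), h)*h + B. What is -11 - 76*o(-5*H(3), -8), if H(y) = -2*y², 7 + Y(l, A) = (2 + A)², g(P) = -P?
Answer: 10781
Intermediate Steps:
Y(l, A) = -7 + (2 + A)²
o(B, h) = B + h*(-7 + (2 + h)²) (o(B, h) = (-7 + (2 + h)²)*h + B = h*(-7 + (2 + h)²) + B = B + h*(-7 + (2 + h)²))
-11 - 76*o(-5*H(3), -8) = -11 - 76*(-(-10)*3² - 8*(-7 + (2 - 8)²)) = -11 - 76*(-(-10)*9 - 8*(-7 + (-6)²)) = -11 - 76*(-5*(-18) - 8*(-7 + 36)) = -11 - 76*(90 - 8*29) = -11 - 76*(90 - 232) = -11 - 76*(-142) = -11 + 10792 = 10781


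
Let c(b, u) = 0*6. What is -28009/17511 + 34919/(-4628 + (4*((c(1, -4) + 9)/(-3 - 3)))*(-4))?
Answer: -740420045/80620644 ≈ -9.1840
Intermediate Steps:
c(b, u) = 0
-28009/17511 + 34919/(-4628 + (4*((c(1, -4) + 9)/(-3 - 3)))*(-4)) = -28009/17511 + 34919/(-4628 + (4*((0 + 9)/(-3 - 3)))*(-4)) = -28009*1/17511 + 34919/(-4628 + (4*(9/(-6)))*(-4)) = -28009/17511 + 34919/(-4628 + (4*(9*(-1/6)))*(-4)) = -28009/17511 + 34919/(-4628 + (4*(-3/2))*(-4)) = -28009/17511 + 34919/(-4628 - 6*(-4)) = -28009/17511 + 34919/(-4628 + 24) = -28009/17511 + 34919/(-4604) = -28009/17511 + 34919*(-1/4604) = -28009/17511 - 34919/4604 = -740420045/80620644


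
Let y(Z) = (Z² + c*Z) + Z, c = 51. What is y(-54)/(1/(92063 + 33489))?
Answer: 13559616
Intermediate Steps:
y(Z) = Z² + 52*Z (y(Z) = (Z² + 51*Z) + Z = Z² + 52*Z)
y(-54)/(1/(92063 + 33489)) = (-54*(52 - 54))/(1/(92063 + 33489)) = (-54*(-2))/(1/125552) = 108/(1/125552) = 108*125552 = 13559616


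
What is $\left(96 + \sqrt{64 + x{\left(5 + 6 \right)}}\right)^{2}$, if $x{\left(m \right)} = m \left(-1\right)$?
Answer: $\left(96 + \sqrt{53}\right)^{2} \approx 10667.0$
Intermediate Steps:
$x{\left(m \right)} = - m$
$\left(96 + \sqrt{64 + x{\left(5 + 6 \right)}}\right)^{2} = \left(96 + \sqrt{64 - \left(5 + 6\right)}\right)^{2} = \left(96 + \sqrt{64 - 11}\right)^{2} = \left(96 + \sqrt{53}\right)^{2}$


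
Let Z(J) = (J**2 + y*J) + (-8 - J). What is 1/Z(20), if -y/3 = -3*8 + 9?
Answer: 1/1272 ≈ 0.00078616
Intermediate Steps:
y = 45 (y = -3*(-3*8 + 9) = -3*(-24 + 9) = -3*(-15) = 45)
Z(J) = -8 + J**2 + 44*J (Z(J) = (J**2 + 45*J) + (-8 - J) = -8 + J**2 + 44*J)
1/Z(20) = 1/(-8 + 20**2 + 44*20) = 1/(-8 + 400 + 880) = 1/1272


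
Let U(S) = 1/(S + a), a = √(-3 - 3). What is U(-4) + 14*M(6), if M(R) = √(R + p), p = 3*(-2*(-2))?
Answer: -2/11 + 42*√2 - I*√6/22 ≈ 59.215 - 0.11134*I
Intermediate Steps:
a = I*√6 (a = √(-6) = I*√6 ≈ 2.4495*I)
p = 12 (p = 3*4 = 12)
U(S) = 1/(S + I*√6)
M(R) = √(12 + R) (M(R) = √(R + 12) = √(12 + R))
U(-4) + 14*M(6) = 1/(-4 + I*√6) + 14*√(12 + 6) = 1/(-4 + I*√6) + 14*√18 = 1/(-4 + I*√6) + 14*(3*√2) = 1/(-4 + I*√6) + 42*√2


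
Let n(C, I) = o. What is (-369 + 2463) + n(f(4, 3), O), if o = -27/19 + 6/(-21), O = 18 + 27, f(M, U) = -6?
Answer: 278275/133 ≈ 2092.3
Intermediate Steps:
O = 45
o = -227/133 (o = -27*1/19 + 6*(-1/21) = -27/19 - 2/7 = -227/133 ≈ -1.7068)
n(C, I) = -227/133
(-369 + 2463) + n(f(4, 3), O) = (-369 + 2463) - 227/133 = 2094 - 227/133 = 278275/133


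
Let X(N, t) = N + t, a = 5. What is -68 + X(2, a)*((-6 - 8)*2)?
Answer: -264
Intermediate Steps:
-68 + X(2, a)*((-6 - 8)*2) = -68 + (2 + 5)*((-6 - 8)*2) = -68 + 7*(-14*2) = -68 + 7*(-28) = -68 - 196 = -264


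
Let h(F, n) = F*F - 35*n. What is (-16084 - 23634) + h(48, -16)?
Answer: -36854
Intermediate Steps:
h(F, n) = F² - 35*n
(-16084 - 23634) + h(48, -16) = (-16084 - 23634) + (48² - 35*(-16)) = -39718 + (2304 + 560) = -39718 + 2864 = -36854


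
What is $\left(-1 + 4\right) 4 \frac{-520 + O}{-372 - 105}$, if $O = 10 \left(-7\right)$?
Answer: $\frac{2360}{159} \approx 14.843$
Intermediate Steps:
$O = -70$
$\left(-1 + 4\right) 4 \frac{-520 + O}{-372 - 105} = \left(-1 + 4\right) 4 \frac{-520 - 70}{-372 - 105} = 3 \cdot 4 \left(- \frac{590}{-477}\right) = 12 \left(\left(-590\right) \left(- \frac{1}{477}\right)\right) = 12 \cdot \frac{590}{477} = \frac{2360}{159}$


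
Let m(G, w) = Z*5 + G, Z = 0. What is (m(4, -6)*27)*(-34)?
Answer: -3672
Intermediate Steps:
m(G, w) = G (m(G, w) = 0*5 + G = 0 + G = G)
(m(4, -6)*27)*(-34) = (4*27)*(-34) = 108*(-34) = -3672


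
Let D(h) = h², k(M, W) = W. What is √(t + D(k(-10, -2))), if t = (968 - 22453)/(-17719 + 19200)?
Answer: 3*I*√2560649/1481 ≈ 3.2415*I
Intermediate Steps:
t = -21485/1481 ≈ -14.507
√(t + D(k(-10, -2))) = √(-21485/1481 + (-2)²) = √(-21485/1481 + 4) = √(-15561/1481) = 3*I*√2560649/1481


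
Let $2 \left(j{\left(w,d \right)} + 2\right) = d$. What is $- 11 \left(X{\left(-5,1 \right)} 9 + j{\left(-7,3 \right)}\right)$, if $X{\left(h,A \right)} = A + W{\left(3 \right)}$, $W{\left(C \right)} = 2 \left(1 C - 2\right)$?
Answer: $- \frac{583}{2} \approx -291.5$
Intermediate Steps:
$W{\left(C \right)} = -4 + 2 C$ ($W{\left(C \right)} = 2 \left(C - 2\right) = 2 \left(-2 + C\right) = -4 + 2 C$)
$X{\left(h,A \right)} = 2 + A$ ($X{\left(h,A \right)} = A + \left(-4 + 2 \cdot 3\right) = A + \left(-4 + 6\right) = A + 2 = 2 + A$)
$j{\left(w,d \right)} = -2 + \frac{d}{2}$
$- 11 \left(X{\left(-5,1 \right)} 9 + j{\left(-7,3 \right)}\right) = - 11 \left(\left(2 + 1\right) 9 + \left(-2 + \frac{1}{2} \cdot 3\right)\right) = - 11 \left(3 \cdot 9 + \left(-2 + \frac{3}{2}\right)\right) = - 11 \left(27 - \frac{1}{2}\right) = \left(-11\right) \frac{53}{2} = - \frac{583}{2}$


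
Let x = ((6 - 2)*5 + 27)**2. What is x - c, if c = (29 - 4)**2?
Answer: 1584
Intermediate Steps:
c = 625 (c = 25**2 = 625)
x = 2209 (x = (4*5 + 27)**2 = (20 + 27)**2 = 47**2 = 2209)
x - c = 2209 - 1*625 = 2209 - 625 = 1584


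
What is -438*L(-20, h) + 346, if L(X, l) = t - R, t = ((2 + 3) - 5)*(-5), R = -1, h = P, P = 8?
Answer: -92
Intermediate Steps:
h = 8
t = 0 (t = (5 - 5)*(-5) = 0*(-5) = 0)
L(X, l) = 1 (L(X, l) = 0 - 1*(-1) = 0 + 1 = 1)
-438*L(-20, h) + 346 = -438*1 + 346 = -438 + 346 = -92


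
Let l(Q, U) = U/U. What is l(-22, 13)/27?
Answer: 1/27 ≈ 0.037037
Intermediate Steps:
l(Q, U) = 1
l(-22, 13)/27 = 1/27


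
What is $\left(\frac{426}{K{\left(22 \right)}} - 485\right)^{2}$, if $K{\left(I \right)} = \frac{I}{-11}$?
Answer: $487204$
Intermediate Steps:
$K{\left(I \right)} = - \frac{I}{11}$ ($K{\left(I \right)} = I \left(- \frac{1}{11}\right) = - \frac{I}{11}$)
$\left(\frac{426}{K{\left(22 \right)}} - 485\right)^{2} = \left(\frac{426}{\left(- \frac{1}{11}\right) 22} - 485\right)^{2} = \left(\frac{426}{-2} - 485\right)^{2} = \left(426 \left(- \frac{1}{2}\right) - 485\right)^{2} = \left(-213 - 485\right)^{2} = \left(-698\right)^{2} = 487204$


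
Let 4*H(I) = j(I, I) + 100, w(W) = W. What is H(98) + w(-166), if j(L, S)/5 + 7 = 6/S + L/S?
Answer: -29091/196 ≈ -148.42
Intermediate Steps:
j(L, S) = -35 + 30/S + 5*L/S (j(L, S) = -35 + 5*(6/S + L/S) = -35 + (30/S + 5*L/S) = -35 + 30/S + 5*L/S)
H(I) = 25 + 5*(6 - 6*I)/(4*I) (H(I) = (5*(6 + I - 7*I)/I + 100)/4 = (5*(6 - 6*I)/I + 100)/4 = (100 + 5*(6 - 6*I)/I)/4 = 25 + 5*(6 - 6*I)/(4*I))
H(98) + w(-166) = (5/2)*(3 + 7*98)/98 - 166 = (5/2)*(1/98)*(3 + 686) - 166 = (5/2)*(1/98)*689 - 166 = 3445/196 - 166 = -29091/196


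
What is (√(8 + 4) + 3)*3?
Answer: 9 + 6*√3 ≈ 19.392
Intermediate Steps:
(√(8 + 4) + 3)*3 = (√12 + 3)*3 = (2*√3 + 3)*3 = (3 + 2*√3)*3 = 9 + 6*√3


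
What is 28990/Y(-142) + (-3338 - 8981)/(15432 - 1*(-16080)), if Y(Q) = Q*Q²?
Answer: -4523297219/11278491432 ≈ -0.40106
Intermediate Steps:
Y(Q) = Q³
28990/Y(-142) + (-3338 - 8981)/(15432 - 1*(-16080)) = 28990/((-142)³) + (-3338 - 8981)/(15432 - 1*(-16080)) = 28990/(-2863288) - 12319/(15432 + 16080) = 28990*(-1/2863288) - 12319/31512 = -14495/1431644 - 12319*1/31512 = -14495/1431644 - 12319/31512 = -4523297219/11278491432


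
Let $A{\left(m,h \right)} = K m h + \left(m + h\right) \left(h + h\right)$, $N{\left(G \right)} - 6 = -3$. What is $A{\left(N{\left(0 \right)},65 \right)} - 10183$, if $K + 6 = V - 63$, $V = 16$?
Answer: $-11678$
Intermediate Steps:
$N{\left(G \right)} = 3$ ($N{\left(G \right)} = 6 - 3 = 3$)
$K = -53$ ($K = -6 + \left(16 - 63\right) = -6 - 47 = -53$)
$A{\left(m,h \right)} = - 53 h m + 2 h \left(h + m\right)$ ($A{\left(m,h \right)} = - 53 m h + \left(m + h\right) \left(h + h\right) = - 53 h m + \left(h + m\right) 2 h = - 53 h m + 2 h \left(h + m\right)$)
$A{\left(N{\left(0 \right)},65 \right)} - 10183 = 65 \left(\left(-51\right) 3 + 2 \cdot 65\right) - 10183 = 65 \left(-153 + 130\right) - 10183 = 65 \left(-23\right) - 10183 = -1495 - 10183 = -11678$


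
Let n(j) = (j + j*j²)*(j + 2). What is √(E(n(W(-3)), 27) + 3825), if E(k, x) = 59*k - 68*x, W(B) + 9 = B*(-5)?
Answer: √106773 ≈ 326.76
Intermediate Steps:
W(B) = -9 - 5*B (W(B) = -9 + B*(-5) = -9 - 5*B)
n(j) = (2 + j)*(j + j³) (n(j) = (j + j³)*(2 + j) = (2 + j)*(j + j³))
E(k, x) = -68*x + 59*k
√(E(n(W(-3)), 27) + 3825) = √((-68*27 + 59*((-9 - 5*(-3))*(2 + (-9 - 5*(-3)) + (-9 - 5*(-3))³ + 2*(-9 - 5*(-3))²))) + 3825) = √((-1836 + 59*((-9 + 15)*(2 + (-9 + 15) + (-9 + 15)³ + 2*(-9 + 15)²))) + 3825) = √((-1836 + 59*(6*(2 + 6 + 6³ + 2*6²))) + 3825) = √((-1836 + 59*(6*(2 + 6 + 216 + 2*36))) + 3825) = √((-1836 + 59*(6*(2 + 6 + 216 + 72))) + 3825) = √((-1836 + 59*(6*296)) + 3825) = √((-1836 + 59*1776) + 3825) = √((-1836 + 104784) + 3825) = √(102948 + 3825) = √106773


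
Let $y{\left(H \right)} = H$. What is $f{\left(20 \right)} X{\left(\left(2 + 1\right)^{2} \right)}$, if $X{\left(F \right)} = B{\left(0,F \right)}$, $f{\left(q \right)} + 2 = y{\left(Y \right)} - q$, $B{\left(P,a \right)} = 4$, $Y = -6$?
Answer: $-112$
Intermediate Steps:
$f{\left(q \right)} = -8 - q$ ($f{\left(q \right)} = -2 - \left(6 + q\right) = -8 - q$)
$X{\left(F \right)} = 4$
$f{\left(20 \right)} X{\left(\left(2 + 1\right)^{2} \right)} = \left(-8 - 20\right) 4 = \left(-28\right) 4 = -112$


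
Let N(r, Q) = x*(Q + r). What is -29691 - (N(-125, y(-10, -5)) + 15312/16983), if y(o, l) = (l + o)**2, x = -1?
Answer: -167519755/5661 ≈ -29592.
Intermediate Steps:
N(r, Q) = -Q - r (N(r, Q) = -(Q + r) = -Q - r)
-29691 - (N(-125, y(-10, -5)) + 15312/16983) = -29691 - ((-(-5 - 10)**2 - 1*(-125)) + 15312/16983) = -29691 - ((-1*(-15)**2 + 125) + 15312*(1/16983)) = -29691 - ((-1*225 + 125) + 5104/5661) = -29691 - ((-225 + 125) + 5104/5661) = -29691 - (-100 + 5104/5661) = -29691 - 1*(-560996/5661) = -29691 + 560996/5661 = -167519755/5661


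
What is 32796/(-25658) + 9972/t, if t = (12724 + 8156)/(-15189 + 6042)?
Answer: -32514591891/7440820 ≈ -4369.8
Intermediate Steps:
t = -6960/3049 (t = 20880/(-9147) = 20880*(-1/9147) = -6960/3049 ≈ -2.2827)
32796/(-25658) + 9972/t = 32796/(-25658) + 9972/(-6960/3049) = 32796*(-1/25658) + 9972*(-3049/6960) = -16398/12829 - 2533719/580 = -32514591891/7440820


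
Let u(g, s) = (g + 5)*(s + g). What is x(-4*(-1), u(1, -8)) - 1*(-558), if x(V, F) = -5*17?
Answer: 473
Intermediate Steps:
u(g, s) = (5 + g)*(g + s)
x(V, F) = -85
x(-4*(-1), u(1, -8)) - 1*(-558) = -85 - 1*(-558) = -85 + 558 = 473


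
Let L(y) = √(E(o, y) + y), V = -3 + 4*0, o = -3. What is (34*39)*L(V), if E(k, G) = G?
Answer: 1326*I*√6 ≈ 3248.0*I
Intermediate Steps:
V = -3 (V = -3 + 0 = -3)
L(y) = √2*√y (L(y) = √(y + y) = √(2*y) = √2*√y)
(34*39)*L(V) = (34*39)*(√2*√(-3)) = 1326*(√2*(I*√3)) = 1326*(I*√6) = 1326*I*√6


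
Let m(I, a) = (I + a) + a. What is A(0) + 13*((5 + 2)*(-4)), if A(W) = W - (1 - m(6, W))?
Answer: -359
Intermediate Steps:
m(I, a) = I + 2*a
A(W) = 5 + 3*W (A(W) = W - (1 - (6 + 2*W)) = W - (1 + (-6 - 2*W)) = W - (-5 - 2*W) = W + (5 + 2*W) = 5 + 3*W)
A(0) + 13*((5 + 2)*(-4)) = (5 + 3*0) + 13*((5 + 2)*(-4)) = (5 + 0) + 13*(7*(-4)) = 5 + 13*(-28) = 5 - 364 = -359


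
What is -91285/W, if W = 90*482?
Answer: -18257/8676 ≈ -2.1043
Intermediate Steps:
W = 43380
-91285/W = -91285/43380 = -91285*1/43380 = -18257/8676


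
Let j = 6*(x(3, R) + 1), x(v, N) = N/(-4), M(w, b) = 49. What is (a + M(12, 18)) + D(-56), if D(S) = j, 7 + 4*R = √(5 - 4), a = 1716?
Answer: 7093/4 ≈ 1773.3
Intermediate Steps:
R = -3/2 (R = -7/4 + √(5 - 4)/4 = -7/4 + √1/4 = -7/4 + (¼)*1 = -7/4 + ¼ = -3/2 ≈ -1.5000)
x(v, N) = -N/4 (x(v, N) = N*(-¼) = -N/4)
j = 33/4 (j = 6*(-¼*(-3/2) + 1) = 6*(3/8 + 1) = 6*(11/8) = 33/4 ≈ 8.2500)
D(S) = 33/4
(a + M(12, 18)) + D(-56) = (1716 + 49) + 33/4 = 1765 + 33/4 = 7093/4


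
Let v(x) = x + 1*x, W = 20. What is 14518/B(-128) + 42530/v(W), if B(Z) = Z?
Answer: 60789/64 ≈ 949.83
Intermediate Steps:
v(x) = 2*x (v(x) = x + x = 2*x)
14518/B(-128) + 42530/v(W) = 14518/(-128) + 42530/((2*20)) = 14518*(-1/128) + 42530/40 = -7259/64 + 42530*(1/40) = -7259/64 + 4253/4 = 60789/64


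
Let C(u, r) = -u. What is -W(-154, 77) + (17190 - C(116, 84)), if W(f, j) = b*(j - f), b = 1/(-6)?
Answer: 34689/2 ≈ 17345.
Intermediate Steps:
b = -1/6 ≈ -0.16667
W(f, j) = -j/6 + f/6 (W(f, j) = -(j - f)/6 = -j/6 + f/6)
-W(-154, 77) + (17190 - C(116, 84)) = -(-1/6*77 + (1/6)*(-154)) + (17190 - (-1)*116) = -(-77/6 - 77/3) + (17190 - 1*(-116)) = -1*(-77/2) + (17190 + 116) = 77/2 + 17306 = 34689/2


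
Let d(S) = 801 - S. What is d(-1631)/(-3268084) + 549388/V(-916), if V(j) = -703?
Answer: -448861960572/574365763 ≈ -781.49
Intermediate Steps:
d(-1631)/(-3268084) + 549388/V(-916) = (801 - 1*(-1631))/(-3268084) + 549388/(-703) = (801 + 1631)*(-1/3268084) + 549388*(-1/703) = 2432*(-1/3268084) - 549388/703 = -608/817021 - 549388/703 = -448861960572/574365763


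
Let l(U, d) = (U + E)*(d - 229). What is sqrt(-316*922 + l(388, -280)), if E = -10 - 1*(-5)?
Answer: 11*I*sqrt(4019) ≈ 697.35*I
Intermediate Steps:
E = -5 (E = -10 + 5 = -5)
l(U, d) = (-229 + d)*(-5 + U) (l(U, d) = (U - 5)*(d - 229) = (-5 + U)*(-229 + d) = (-229 + d)*(-5 + U))
sqrt(-316*922 + l(388, -280)) = sqrt(-316*922 + (1145 - 229*388 - 5*(-280) + 388*(-280))) = sqrt(-291352 + (1145 - 88852 + 1400 - 108640)) = sqrt(-291352 - 194947) = sqrt(-486299) = 11*I*sqrt(4019)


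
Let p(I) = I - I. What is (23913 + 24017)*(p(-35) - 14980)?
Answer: -717991400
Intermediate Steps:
p(I) = 0
(23913 + 24017)*(p(-35) - 14980) = (23913 + 24017)*(0 - 14980) = 47930*(-14980) = -717991400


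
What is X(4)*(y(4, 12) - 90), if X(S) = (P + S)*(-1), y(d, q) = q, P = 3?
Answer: 546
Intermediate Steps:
X(S) = -3 - S (X(S) = (3 + S)*(-1) = -3 - S)
X(4)*(y(4, 12) - 90) = (-3 - 1*4)*(12 - 90) = (-3 - 4)*(-78) = -7*(-78) = 546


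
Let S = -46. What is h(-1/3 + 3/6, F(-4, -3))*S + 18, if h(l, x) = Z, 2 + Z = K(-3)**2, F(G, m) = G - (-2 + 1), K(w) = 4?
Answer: -626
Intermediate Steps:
F(G, m) = 1 + G (F(G, m) = G - 1*(-1) = G + 1 = 1 + G)
Z = 14 (Z = -2 + 4**2 = -2 + 16 = 14)
h(l, x) = 14
h(-1/3 + 3/6, F(-4, -3))*S + 18 = 14*(-46) + 18 = -644 + 18 = -626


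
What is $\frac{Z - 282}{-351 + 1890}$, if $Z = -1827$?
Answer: $- \frac{37}{27} \approx -1.3704$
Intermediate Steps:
$\frac{Z - 282}{-351 + 1890} = \frac{-1827 - 282}{-351 + 1890} = - \frac{2109}{1539} = \left(-2109\right) \frac{1}{1539} = - \frac{37}{27}$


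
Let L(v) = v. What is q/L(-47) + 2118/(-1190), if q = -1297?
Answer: 721942/27965 ≈ 25.816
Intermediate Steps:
q/L(-47) + 2118/(-1190) = -1297/(-47) + 2118/(-1190) = -1297*(-1/47) + 2118*(-1/1190) = 1297/47 - 1059/595 = 721942/27965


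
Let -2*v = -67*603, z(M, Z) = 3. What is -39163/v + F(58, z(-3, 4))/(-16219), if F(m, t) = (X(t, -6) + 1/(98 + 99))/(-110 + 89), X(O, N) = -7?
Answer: -1751857951852/903608806401 ≈ -1.9387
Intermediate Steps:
v = 40401/2 (v = -(-67)*603/2 = -½*(-40401) = 40401/2 ≈ 20201.)
F(m, t) = 1378/4137 (F(m, t) = (-7 + 1/(98 + 99))/(-110 + 89) = (-7 + 1/197)/(-21) = (-7 + 1/197)*(-1/21) = -1378/197*(-1/21) = 1378/4137)
-39163/v + F(58, z(-3, 4))/(-16219) = -39163/40401/2 + (1378/4137)/(-16219) = -39163*2/40401 + (1378/4137)*(-1/16219) = -78326/40401 - 1378/67098003 = -1751857951852/903608806401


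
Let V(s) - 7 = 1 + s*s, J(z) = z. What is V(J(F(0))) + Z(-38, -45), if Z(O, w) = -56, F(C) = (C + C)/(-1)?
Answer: -48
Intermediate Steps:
F(C) = -2*C (F(C) = (2*C)*(-1) = -2*C)
V(s) = 8 + s² (V(s) = 7 + (1 + s*s) = 7 + (1 + s²) = 8 + s²)
V(J(F(0))) + Z(-38, -45) = (8 + (-2*0)²) - 56 = (8 + 0²) - 56 = (8 + 0) - 56 = 8 - 56 = -48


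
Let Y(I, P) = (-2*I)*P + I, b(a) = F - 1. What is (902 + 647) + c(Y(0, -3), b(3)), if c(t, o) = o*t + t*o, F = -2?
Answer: 1549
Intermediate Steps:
b(a) = -3 (b(a) = -2 - 1 = -3)
Y(I, P) = I - 2*I*P (Y(I, P) = -2*I*P + I = I - 2*I*P)
c(t, o) = 2*o*t (c(t, o) = o*t + o*t = 2*o*t)
(902 + 647) + c(Y(0, -3), b(3)) = (902 + 647) + 2*(-3)*(0*(1 - 2*(-3))) = 1549 + 2*(-3)*(0*(1 + 6)) = 1549 + 2*(-3)*(0*7) = 1549 + 2*(-3)*0 = 1549 + 0 = 1549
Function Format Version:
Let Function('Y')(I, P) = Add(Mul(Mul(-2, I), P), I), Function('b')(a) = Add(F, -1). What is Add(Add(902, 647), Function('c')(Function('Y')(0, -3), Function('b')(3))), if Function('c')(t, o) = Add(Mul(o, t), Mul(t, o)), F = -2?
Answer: 1549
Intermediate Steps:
Function('b')(a) = -3 (Function('b')(a) = Add(-2, -1) = -3)
Function('Y')(I, P) = Add(I, Mul(-2, I, P)) (Function('Y')(I, P) = Add(Mul(-2, I, P), I) = Add(I, Mul(-2, I, P)))
Function('c')(t, o) = Mul(2, o, t) (Function('c')(t, o) = Add(Mul(o, t), Mul(o, t)) = Mul(2, o, t))
Add(Add(902, 647), Function('c')(Function('Y')(0, -3), Function('b')(3))) = Add(Add(902, 647), Mul(2, -3, Mul(0, Add(1, Mul(-2, -3))))) = Add(1549, Mul(2, -3, Mul(0, Add(1, 6)))) = Add(1549, Mul(2, -3, Mul(0, 7))) = Add(1549, Mul(2, -3, 0)) = Add(1549, 0) = 1549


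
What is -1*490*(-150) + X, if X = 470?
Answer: 73970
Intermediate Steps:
-1*490*(-150) + X = -1*490*(-150) + 470 = -490*(-150) + 470 = 73500 + 470 = 73970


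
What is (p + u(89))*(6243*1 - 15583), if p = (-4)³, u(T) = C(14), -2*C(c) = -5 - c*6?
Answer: 182130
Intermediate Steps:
C(c) = 5/2 + 3*c (C(c) = -(-5 - c*6)/2 = -(-5 - 6*c)/2 = 5/2 + 3*c)
u(T) = 89/2 (u(T) = 5/2 + 3*14 = 5/2 + 42 = 89/2)
p = -64
(p + u(89))*(6243*1 - 15583) = (-64 + 89/2)*(6243*1 - 15583) = -39*(6243 - 15583)/2 = -39/2*(-9340) = 182130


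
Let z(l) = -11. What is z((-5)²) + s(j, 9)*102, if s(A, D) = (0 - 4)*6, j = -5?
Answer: -2459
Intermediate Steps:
s(A, D) = -24 (s(A, D) = -4*6 = -24)
z((-5)²) + s(j, 9)*102 = -11 - 24*102 = -11 - 2448 = -2459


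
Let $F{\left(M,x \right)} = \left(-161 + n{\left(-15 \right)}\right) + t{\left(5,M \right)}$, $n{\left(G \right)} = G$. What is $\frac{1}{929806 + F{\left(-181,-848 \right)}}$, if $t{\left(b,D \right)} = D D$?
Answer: $\frac{1}{962391} \approx 1.0391 \cdot 10^{-6}$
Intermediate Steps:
$t{\left(b,D \right)} = D^{2}$
$F{\left(M,x \right)} = -176 + M^{2}$ ($F{\left(M,x \right)} = \left(-161 - 15\right) + M^{2} = -176 + M^{2}$)
$\frac{1}{929806 + F{\left(-181,-848 \right)}} = \frac{1}{929806 - \left(176 - \left(-181\right)^{2}\right)} = \frac{1}{929806 + \left(-176 + 32761\right)} = \frac{1}{929806 + 32585} = \frac{1}{962391}$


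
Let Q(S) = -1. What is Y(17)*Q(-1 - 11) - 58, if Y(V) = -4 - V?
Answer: -37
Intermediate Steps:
Y(17)*Q(-1 - 11) - 58 = (-4 - 1*17)*(-1) - 58 = (-4 - 17)*(-1) - 58 = -21*(-1) - 58 = 21 - 58 = -37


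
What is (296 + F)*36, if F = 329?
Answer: 22500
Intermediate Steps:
(296 + F)*36 = (296 + 329)*36 = 625*36 = 22500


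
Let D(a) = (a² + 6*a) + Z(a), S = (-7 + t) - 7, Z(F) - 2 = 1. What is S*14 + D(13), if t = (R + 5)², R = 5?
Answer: 1454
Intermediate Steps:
Z(F) = 3 (Z(F) = 2 + 1 = 3)
t = 100 (t = (5 + 5)² = 10² = 100)
S = 86 (S = (-7 + 100) - 7 = 93 - 7 = 86)
D(a) = 3 + a² + 6*a (D(a) = (a² + 6*a) + 3 = 3 + a² + 6*a)
S*14 + D(13) = 86*14 + (3 + 13² + 6*13) = 1204 + (3 + 169 + 78) = 1204 + 250 = 1454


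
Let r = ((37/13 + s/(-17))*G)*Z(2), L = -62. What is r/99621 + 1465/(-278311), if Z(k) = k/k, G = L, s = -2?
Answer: -43556002775/6127362048951 ≈ -0.0071084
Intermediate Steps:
G = -62
Z(k) = 1
r = -40610/221 (r = ((37/13 - 2/(-17))*(-62))*1 = ((37*(1/13) - 2*(-1/17))*(-62))*1 = ((37/13 + 2/17)*(-62))*1 = ((655/221)*(-62))*1 = -40610/221*1 = -40610/221 ≈ -183.76)
r/99621 + 1465/(-278311) = -40610/221/99621 + 1465/(-278311) = -40610/221*1/99621 + 1465*(-1/278311) = -40610/22016241 - 1465/278311 = -43556002775/6127362048951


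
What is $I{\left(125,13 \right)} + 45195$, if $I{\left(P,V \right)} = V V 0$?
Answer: $45195$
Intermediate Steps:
$I{\left(P,V \right)} = 0$ ($I{\left(P,V \right)} = V^{2} \cdot 0 = 0$)
$I{\left(125,13 \right)} + 45195 = 0 + 45195 = 45195$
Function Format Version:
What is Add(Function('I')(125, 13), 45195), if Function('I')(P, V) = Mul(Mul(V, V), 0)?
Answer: 45195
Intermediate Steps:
Function('I')(P, V) = 0 (Function('I')(P, V) = Mul(Pow(V, 2), 0) = 0)
Add(Function('I')(125, 13), 45195) = Add(0, 45195) = 45195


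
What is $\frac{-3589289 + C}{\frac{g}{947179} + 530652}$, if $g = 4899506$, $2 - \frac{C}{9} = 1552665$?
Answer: $- \frac{8317773627412}{251313665107} \approx -33.097$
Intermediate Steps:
$C = -13973967$ ($C = 18 - 13973985 = -13973967$)
$\frac{-3589289 + C}{\frac{g}{947179} + 530652} = \frac{-3589289 - 13973967}{\frac{4899506}{947179} + 530652} = - \frac{17563256}{4899506 \cdot \frac{1}{947179} + 530652} = - \frac{17563256}{\frac{4899506}{947179} + 530652} = - \frac{17563256}{\frac{502627330214}{947179}} = \left(-17563256\right) \frac{947179}{502627330214} = - \frac{8317773627412}{251313665107}$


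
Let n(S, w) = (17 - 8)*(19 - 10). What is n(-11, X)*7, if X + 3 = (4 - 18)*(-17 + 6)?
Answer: 567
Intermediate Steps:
X = 151 (X = -3 + (4 - 18)*(-17 + 6) = -3 - 14*(-11) = -3 + 154 = 151)
n(S, w) = 81 (n(S, w) = 9*9 = 81)
n(-11, X)*7 = 81*7 = 567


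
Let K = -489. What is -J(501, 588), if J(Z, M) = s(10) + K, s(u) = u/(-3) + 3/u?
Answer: 14761/30 ≈ 492.03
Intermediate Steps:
s(u) = 3/u - u/3 (s(u) = u*(-1/3) + 3/u = -u/3 + 3/u = 3/u - u/3)
J(Z, M) = -14761/30 (J(Z, M) = (3/10 - 1/3*10) - 489 = (3*(1/10) - 10/3) - 489 = (3/10 - 10/3) - 489 = -91/30 - 489 = -14761/30)
-J(501, 588) = -1*(-14761/30) = 14761/30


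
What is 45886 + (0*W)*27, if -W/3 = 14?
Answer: 45886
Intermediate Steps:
W = -42 (W = -3*14 = -42)
45886 + (0*W)*27 = 45886 + (0*(-42))*27 = 45886 + 0*27 = 45886 + 0 = 45886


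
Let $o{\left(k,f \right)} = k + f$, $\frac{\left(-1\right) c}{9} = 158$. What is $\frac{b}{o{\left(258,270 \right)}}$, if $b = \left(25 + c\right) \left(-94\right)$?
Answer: $\frac{5969}{24} \approx 248.71$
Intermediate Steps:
$c = -1422$ ($c = \left(-9\right) 158 = -1422$)
$o{\left(k,f \right)} = f + k$
$b = 131318$ ($b = \left(25 - 1422\right) \left(-94\right) = \left(-1397\right) \left(-94\right) = 131318$)
$\frac{b}{o{\left(258,270 \right)}} = \frac{131318}{270 + 258} = \frac{131318}{528} = 131318 \cdot \frac{1}{528} = \frac{5969}{24}$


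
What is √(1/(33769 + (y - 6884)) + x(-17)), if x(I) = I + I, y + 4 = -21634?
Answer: I*√104005451/1749 ≈ 5.8309*I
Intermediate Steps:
y = -21638 (y = -4 - 21634 = -21638)
x(I) = 2*I
√(1/(33769 + (y - 6884)) + x(-17)) = √(1/(33769 + (-21638 - 6884)) + 2*(-17)) = √(1/(33769 - 28522) - 34) = √(1/5247 - 34) = √(-178397/5247) = I*√104005451/1749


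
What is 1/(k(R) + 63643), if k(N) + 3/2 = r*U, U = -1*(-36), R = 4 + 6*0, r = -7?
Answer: 2/126779 ≈ 1.5775e-5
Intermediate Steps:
R = 4 (R = 4 + 0 = 4)
U = 36
k(N) = -507/2 (k(N) = -3/2 - 7*36 = -3/2 - 252 = -507/2)
1/(k(R) + 63643) = 1/(-507/2 + 63643) = 1/(126779/2) = 2/126779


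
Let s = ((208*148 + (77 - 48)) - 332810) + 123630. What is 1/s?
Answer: -1/178367 ≈ -5.6064e-6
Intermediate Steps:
s = -178367 (s = ((30784 + 29) - 332810) + 123630 = (30813 - 332810) + 123630 = -301997 + 123630 = -178367)
1/s = 1/(-178367) = -1/178367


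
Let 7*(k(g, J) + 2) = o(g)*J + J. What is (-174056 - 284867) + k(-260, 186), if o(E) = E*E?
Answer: 9361311/7 ≈ 1.3373e+6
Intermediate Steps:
o(E) = E²
k(g, J) = -2 + J/7 + J*g²/7 (k(g, J) = -2 + (g²*J + J)/7 = -2 + (J*g² + J)/7 = -2 + (J + J*g²)/7 = -2 + (J/7 + J*g²/7) = -2 + J/7 + J*g²/7)
(-174056 - 284867) + k(-260, 186) = (-174056 - 284867) + (-2 + (⅐)*186 + (⅐)*186*(-260)²) = -458923 + (-2 + 186/7 + (⅐)*186*67600) = -458923 + (-2 + 186/7 + 12573600/7) = -458923 + 12573772/7 = 9361311/7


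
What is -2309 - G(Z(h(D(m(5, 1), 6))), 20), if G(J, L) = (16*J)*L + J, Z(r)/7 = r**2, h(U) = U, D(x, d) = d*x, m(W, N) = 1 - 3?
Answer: -325877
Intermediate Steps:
m(W, N) = -2
Z(r) = 7*r**2
G(J, L) = J + 16*J*L (G(J, L) = 16*J*L + J = J + 16*J*L)
-2309 - G(Z(h(D(m(5, 1), 6))), 20) = -2309 - 7*(6*(-2))**2*(1 + 16*20) = -2309 - 7*(-12)**2*(1 + 320) = -2309 - 7*144*321 = -2309 - 1008*321 = -2309 - 1*323568 = -2309 - 323568 = -325877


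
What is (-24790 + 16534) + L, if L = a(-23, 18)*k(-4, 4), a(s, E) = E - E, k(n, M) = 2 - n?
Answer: -8256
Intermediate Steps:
a(s, E) = 0
L = 0 (L = 0*(2 - 1*(-4)) = 0*(2 + 4) = 0*6 = 0)
(-24790 + 16534) + L = (-24790 + 16534) + 0 = -8256 + 0 = -8256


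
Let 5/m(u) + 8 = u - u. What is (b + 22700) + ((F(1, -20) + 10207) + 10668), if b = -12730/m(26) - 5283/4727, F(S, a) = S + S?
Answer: 302262732/4727 ≈ 63944.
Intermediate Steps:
m(u) = -5/8 (m(u) = 5/(-8 + (u - u)) = 5/(-8 + 0) = 5/(-8) = 5*(-⅛) = -5/8)
F(S, a) = 2*S
b = 96274253/4727 (b = -12730/(-5/8) - 5283/4727 = -12730*(-8/5) - 5283*1/4727 = 20368 - 5283/4727 = 96274253/4727 ≈ 20367.)
(b + 22700) + ((F(1, -20) + 10207) + 10668) = (96274253/4727 + 22700) + ((2*1 + 10207) + 10668) = 203577153/4727 + ((2 + 10207) + 10668) = 203577153/4727 + (10209 + 10668) = 203577153/4727 + 20877 = 302262732/4727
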